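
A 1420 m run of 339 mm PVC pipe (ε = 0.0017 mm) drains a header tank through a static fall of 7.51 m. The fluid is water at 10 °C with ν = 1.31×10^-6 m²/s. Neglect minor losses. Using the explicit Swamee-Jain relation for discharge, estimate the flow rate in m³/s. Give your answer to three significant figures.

Q ≈ 0.145 m³/s

Swamee-Jain (Type II): Q = -0.965·√(gD⁵h_f/L)·ln[ε/(3.7D) + √(3.17ν²L/(gD³h_f))]
√(gD⁵h_f/L) = √(9.81·0.339⁵·7.51/1420) = 0.01524
ε/(3.7D) = 1.36×10^-6; √(3.17ν²L/(gD³h_f)) = 5.19×10^-5
Q = -0.965·0.01524·ln(5.323×10^-5) = 0.1447 m³/s
Check: V = 1.60 m/s, Re = 4.15×10^5, f = 0.01361, h_f = 7.47 m ≈ 7.51 m ✓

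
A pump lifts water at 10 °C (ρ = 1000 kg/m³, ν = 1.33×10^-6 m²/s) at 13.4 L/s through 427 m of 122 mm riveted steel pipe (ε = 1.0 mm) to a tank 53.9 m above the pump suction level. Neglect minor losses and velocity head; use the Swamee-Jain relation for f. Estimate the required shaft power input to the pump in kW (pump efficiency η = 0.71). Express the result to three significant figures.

P_shaft ≈ 11.6 kW

V = 4Q/(πD²) = 1.146 m/s; Re = 1.05×10^5; ε/D = 0.00820; f = 0.03637
h_f = f(L/D)V²/2g = 8.525 m
Total head H = z + h_f = 53.9 + 8.525 = 62.43 m
P_hyd = ρgQH = 1000·9.81·0.0134·62.43 = 8.206 kW
P_shaft = P_hyd/η = 8.206/0.71 = 11.56 kW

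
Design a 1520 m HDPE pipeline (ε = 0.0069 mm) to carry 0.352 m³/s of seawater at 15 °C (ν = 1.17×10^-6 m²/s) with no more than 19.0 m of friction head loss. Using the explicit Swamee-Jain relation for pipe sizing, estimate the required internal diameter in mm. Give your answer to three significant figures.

Swamee-Jain (Type III): D = 0.66·[ε^1.25·(LQ²/(gh_f))^4.75 + ν·Q^9.4·(L/(gh_f))^5.2]^0.04
LQ²/(gh_f) = 1.010; L/(gh_f) = 8.155
Term 1 = ε^1.25·(…)^4.75 = 3.72×10^-7; Term 2 = ν·Q^9.4·(…)^5.2 = 3.51×10^-6
D = 0.66·(3.72×10^-7 + 3.51×10^-6)^0.04 = 0.4010 m = 401 mm
Check: V = 2.79 m/s, Re = 9.55×10^5, f = 0.01210, h_f = 18.2 m ≈ 19.0 m ✓

D ≈ 401 mm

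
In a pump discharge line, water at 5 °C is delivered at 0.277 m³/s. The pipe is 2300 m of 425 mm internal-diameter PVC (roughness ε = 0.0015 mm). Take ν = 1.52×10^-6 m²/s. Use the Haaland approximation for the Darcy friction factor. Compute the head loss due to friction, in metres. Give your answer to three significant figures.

V = 4Q/(πD²) = 4·0.277/(π·0.425²) = 1.953 m/s
Re = VD/ν = 1.953·0.425/1.52×10^-6 = 5.46×10^5 → turbulent
ε/D = 0.0015/425 = 3.53×10^-6
Haaland: f = 0.01290
h_f = f(L/D)V²/(2g) = 0.01290·(2300/0.425)·1.953²/(2·9.81) = 13.57 m

h_f ≈ 13.6 m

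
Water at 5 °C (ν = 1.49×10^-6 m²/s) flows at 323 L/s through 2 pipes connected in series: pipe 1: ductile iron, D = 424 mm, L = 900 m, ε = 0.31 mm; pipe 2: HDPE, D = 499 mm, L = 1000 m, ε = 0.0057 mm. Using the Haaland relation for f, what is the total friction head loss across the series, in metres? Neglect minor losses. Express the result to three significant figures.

H ≈ 14.2 m

Pipe 1: V = 2.288 m/s, Re = 6.51×10^5, ε/D = 7.31×10^-4, f = 0.01876, h_1 = f(L/D)V²/2g = 10.62 m
Pipe 2: V = 1.652 m/s, Re = 5.53×10^5, ε/D = 1.14×10^-5, f = 0.01297, h_2 = f(L/D)V²/2g = 3.614 m
Series → Q common, losses add: H = Σh = 14.24 m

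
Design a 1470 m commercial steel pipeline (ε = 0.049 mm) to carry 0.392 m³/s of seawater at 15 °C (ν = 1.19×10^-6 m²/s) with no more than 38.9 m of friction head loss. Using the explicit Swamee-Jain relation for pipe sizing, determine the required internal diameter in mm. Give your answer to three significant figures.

Swamee-Jain (Type III): D = 0.66·[ε^1.25·(LQ²/(gh_f))^4.75 + ν·Q^9.4·(L/(gh_f))^5.2]^0.04
LQ²/(gh_f) = 0.5919; L/(gh_f) = 3.852
Term 1 = ε^1.25·(…)^4.75 = 3.40×10^-7; Term 2 = ν·Q^9.4·(…)^5.2 = 1.99×10^-7
D = 0.66·(3.40×10^-7 + 1.99×10^-7)^0.04 = 0.3705 m = 370 mm
Check: V = 3.64 m/s, Re = 1.13×10^6, f = 0.01384, h_f = 37.0 m ≈ 38.9 m ✓

D ≈ 370 mm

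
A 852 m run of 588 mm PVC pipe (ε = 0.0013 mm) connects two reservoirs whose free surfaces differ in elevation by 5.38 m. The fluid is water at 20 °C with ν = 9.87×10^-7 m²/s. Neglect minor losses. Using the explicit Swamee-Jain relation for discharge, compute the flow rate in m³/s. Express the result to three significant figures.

Swamee-Jain (Type II): Q = -0.965·√(gD⁵h_f/L)·ln[ε/(3.7D) + √(3.17ν²L/(gD³h_f))]
√(gD⁵h_f/L) = √(9.81·0.588⁵·5.38/852) = 0.06599
ε/(3.7D) = 5.98×10^-7; √(3.17ν²L/(gD³h_f)) = 1.57×10^-5
Q = -0.965·0.06599·ln(1.626×10^-5) = 0.7022 m³/s
Check: V = 2.59 m/s, Re = 1.54×10^6, f = 0.01088, h_f = 5.37 m ≈ 5.38 m ✓

Q ≈ 0.702 m³/s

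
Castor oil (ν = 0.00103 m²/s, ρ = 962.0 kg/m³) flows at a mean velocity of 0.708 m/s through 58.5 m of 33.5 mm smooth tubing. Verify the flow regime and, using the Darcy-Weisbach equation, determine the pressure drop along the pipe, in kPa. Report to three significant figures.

Δp ≈ 1170 kPa

Re = VD/ν = 0.708·0.03350/0.00103 = 23.0 → laminar (Re < 2300)
f = 64/Re = 2.779
h_f = f(L/D)V²/(2g) = 2.779·(58.5/0.03350)·0.708²/(2·9.81) = 124.0 m
Δp = ρg·h_f = 962.0·9.81·124.0 = 1170 kPa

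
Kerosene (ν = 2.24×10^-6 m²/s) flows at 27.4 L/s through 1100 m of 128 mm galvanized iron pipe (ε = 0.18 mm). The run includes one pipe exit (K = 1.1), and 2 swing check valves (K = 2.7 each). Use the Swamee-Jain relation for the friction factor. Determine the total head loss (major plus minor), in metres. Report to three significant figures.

V = 4Q/(πD²) = 2.129 m/s; V²/2g = 0.2311 m
Re = 1.22×10^5, ε/D = 0.00141 → f = 0.02332 (Swamee-Jain)
Major: h_f = f(L/D)·V²/2g = 0.02332·8594·0.2311 = 46.32 m
Minor: ΣK = 6.50; h_m = ΣK·V²/2g = 1.502 m
Total H_L = 46.32 + 1.502 = 47.82 m

H_L ≈ 47.8 m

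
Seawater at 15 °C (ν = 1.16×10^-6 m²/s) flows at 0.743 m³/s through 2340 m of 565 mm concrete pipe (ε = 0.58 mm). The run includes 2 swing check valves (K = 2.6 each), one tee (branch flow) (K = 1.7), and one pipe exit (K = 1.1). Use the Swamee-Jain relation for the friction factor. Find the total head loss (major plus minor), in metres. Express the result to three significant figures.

V = 4Q/(πD²) = 2.963 m/s; V²/2g = 0.4476 m
Re = 1.44×10^6, ε/D = 0.00103 → f = 0.02004 (Swamee-Jain)
Major: h_f = f(L/D)·V²/2g = 0.02004·4142·0.4476 = 37.15 m
Minor: ΣK = 8.00; h_m = ΣK·V²/2g = 3.581 m
Total H_L = 37.15 + 3.581 = 40.74 m

H_L ≈ 40.7 m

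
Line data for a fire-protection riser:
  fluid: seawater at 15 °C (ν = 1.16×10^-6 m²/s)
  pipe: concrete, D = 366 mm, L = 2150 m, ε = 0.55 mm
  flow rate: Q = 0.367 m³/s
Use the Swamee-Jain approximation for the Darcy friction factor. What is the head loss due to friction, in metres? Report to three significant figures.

V = 4Q/(πD²) = 4·0.367/(π·0.366²) = 3.488 m/s
Re = VD/ν = 3.488·0.366/1.16×10^-6 = 1.10×10^6 → turbulent
ε/D = 0.55/366 = 0.00150
Swamee-Jain: f = 0.02202
h_f = f(L/D)V²/(2g) = 0.02202·(2150/0.366)·3.488²/(2·9.81) = 80.22 m

h_f ≈ 80.2 m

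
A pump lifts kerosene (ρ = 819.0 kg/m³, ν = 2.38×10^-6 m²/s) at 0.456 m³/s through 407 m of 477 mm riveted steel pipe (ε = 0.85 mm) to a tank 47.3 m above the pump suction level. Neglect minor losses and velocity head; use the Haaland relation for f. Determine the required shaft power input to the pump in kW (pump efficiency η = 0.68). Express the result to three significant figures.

P_shaft ≈ 290 kW

V = 4Q/(πD²) = 2.552 m/s; Re = 5.11×10^5; ε/D = 0.00178; f = 0.02310
h_f = f(L/D)V²/2g = 6.543 m
Total head H = z + h_f = 47.3 + 6.543 = 53.84 m
P_hyd = ρgQH = 819.0·9.81·0.456·53.84 = 197.3 kW
P_shaft = P_hyd/η = 197.3/0.68 = 290.1 kW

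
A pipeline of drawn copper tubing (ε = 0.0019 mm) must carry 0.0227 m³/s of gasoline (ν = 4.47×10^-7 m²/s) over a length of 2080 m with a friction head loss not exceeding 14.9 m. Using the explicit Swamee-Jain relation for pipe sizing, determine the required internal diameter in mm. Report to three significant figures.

D ≈ 154 mm

Swamee-Jain (Type III): D = 0.66·[ε^1.25·(LQ²/(gh_f))^4.75 + ν·Q^9.4·(L/(gh_f))^5.2]^0.04
LQ²/(gh_f) = 0.007333; L/(gh_f) = 14.23
Term 1 = ε^1.25·(…)^4.75 = 5.11×10^-18; Term 2 = ν·Q^9.4·(…)^5.2 = 1.56×10^-16
D = 0.66·(5.11×10^-18 + 1.56×10^-16)^0.04 = 0.1541 m = 154 mm
Check: V = 1.22 m/s, Re = 4.20×10^5, f = 0.01369, h_f = 13.9 m ≈ 14.9 m ✓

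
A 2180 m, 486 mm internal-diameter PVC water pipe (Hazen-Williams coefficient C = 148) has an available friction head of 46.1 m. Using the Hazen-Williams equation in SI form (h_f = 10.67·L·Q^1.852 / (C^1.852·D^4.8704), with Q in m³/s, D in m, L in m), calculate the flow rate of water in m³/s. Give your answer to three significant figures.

Rearranging: Q = [h_f·C^1.852·D^4.8704 / (10.67·L)]^(1/1.852)
Q = [46.1·148^1.852·0.486^4.8704 / (10.67·2180)]^0.540 = 0.7704 m³/s

Q ≈ 0.770 m³/s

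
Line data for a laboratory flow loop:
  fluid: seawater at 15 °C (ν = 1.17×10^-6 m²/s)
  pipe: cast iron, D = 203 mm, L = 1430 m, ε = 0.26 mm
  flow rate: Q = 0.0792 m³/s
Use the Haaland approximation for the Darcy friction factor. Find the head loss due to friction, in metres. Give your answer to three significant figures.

V = 4Q/(πD²) = 4·0.0792/(π·0.203²) = 2.447 m/s
Re = VD/ν = 2.447·0.203/1.17×10^-6 = 4.25×10^5 → turbulent
ε/D = 0.26/203 = 0.00128
Haaland: f = 0.02143
h_f = f(L/D)V²/(2g) = 0.02143·(1430/0.203)·2.447²/(2·9.81) = 46.07 m

h_f ≈ 46.1 m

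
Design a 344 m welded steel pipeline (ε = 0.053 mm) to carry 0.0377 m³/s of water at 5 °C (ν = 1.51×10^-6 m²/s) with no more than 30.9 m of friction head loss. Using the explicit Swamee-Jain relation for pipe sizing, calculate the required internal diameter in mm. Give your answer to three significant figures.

Swamee-Jain (Type III): D = 0.66·[ε^1.25·(LQ²/(gh_f))^4.75 + ν·Q^9.4·(L/(gh_f))^5.2]^0.04
LQ²/(gh_f) = 0.001613; L/(gh_f) = 1.135
Term 1 = ε^1.25·(…)^4.75 = 2.46×10^-19; Term 2 = ν·Q^9.4·(…)^5.2 = 1.21×10^-19
D = 0.66·(2.46×10^-19 + 1.21×10^-19)^0.04 = 0.1208 m = 121 mm
Check: V = 3.29 m/s, Re = 2.63×10^5, f = 0.01815, h_f = 28.5 m ≈ 30.9 m ✓

D ≈ 121 mm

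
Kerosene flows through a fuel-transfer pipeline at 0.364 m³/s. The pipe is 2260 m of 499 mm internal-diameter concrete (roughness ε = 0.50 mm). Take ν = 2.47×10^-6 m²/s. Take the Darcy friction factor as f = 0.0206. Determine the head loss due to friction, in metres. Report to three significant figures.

V = 4Q/(πD²) = 4·0.364/(π·0.499²) = 1.861 m/s
h_f = f(L/D)V²/(2g) = 0.02060·(2260/0.499)·1.861²/(2·9.81) = 16.47 m

h_f ≈ 16.5 m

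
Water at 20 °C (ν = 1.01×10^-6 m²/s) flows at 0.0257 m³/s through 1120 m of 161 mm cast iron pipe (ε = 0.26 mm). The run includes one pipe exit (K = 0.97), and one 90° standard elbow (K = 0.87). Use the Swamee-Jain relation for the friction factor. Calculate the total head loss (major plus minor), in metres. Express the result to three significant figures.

V = 4Q/(πD²) = 1.262 m/s; V²/2g = 0.08122 m
Re = 2.01×10^5, ε/D = 0.00161 → f = 0.02334 (Swamee-Jain)
Major: h_f = f(L/D)·V²/2g = 0.02334·6957·0.08122 = 13.19 m
Minor: ΣK = 1.84; h_m = ΣK·V²/2g = 0.1495 m
Total H_L = 13.19 + 0.1495 = 13.33 m

H_L ≈ 13.3 m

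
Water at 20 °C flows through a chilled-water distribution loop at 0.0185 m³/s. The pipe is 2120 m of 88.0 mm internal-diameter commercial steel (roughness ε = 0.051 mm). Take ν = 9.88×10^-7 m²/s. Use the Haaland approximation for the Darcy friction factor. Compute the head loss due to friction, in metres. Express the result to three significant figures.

V = 4Q/(πD²) = 4·0.0185/(π·0.0880²) = 3.042 m/s
Re = VD/ν = 3.042·0.0880/9.88×10^-7 = 2.71×10^5 → turbulent
ε/D = 0.051/88.0 = 5.80×10^-4
Haaland: f = 0.01864
h_f = f(L/D)V²/(2g) = 0.01864·(2120/0.0880)·3.042²/(2·9.81) = 211.7 m

h_f ≈ 212 m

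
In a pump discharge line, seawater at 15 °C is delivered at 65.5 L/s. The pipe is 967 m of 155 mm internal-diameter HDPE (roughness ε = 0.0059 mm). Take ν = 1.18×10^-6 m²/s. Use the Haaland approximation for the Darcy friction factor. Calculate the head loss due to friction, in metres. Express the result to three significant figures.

h_f ≈ 52.6 m

V = 4Q/(πD²) = 4·0.0655/(π·0.155²) = 3.471 m/s
Re = VD/ν = 3.471·0.155/1.18×10^-6 = 4.56×10^5 → turbulent
ε/D = 0.0059/155 = 3.81×10^-5
Haaland: f = 0.01372
h_f = f(L/D)V²/(2g) = 0.01372·(967/0.155)·3.471²/(2·9.81) = 52.55 m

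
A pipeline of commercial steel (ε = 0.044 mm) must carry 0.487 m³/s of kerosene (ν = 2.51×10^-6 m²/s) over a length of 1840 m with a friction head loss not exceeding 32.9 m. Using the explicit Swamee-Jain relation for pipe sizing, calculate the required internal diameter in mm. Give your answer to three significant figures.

Swamee-Jain (Type III): D = 0.66·[ε^1.25·(LQ²/(gh_f))^4.75 + ν·Q^9.4·(L/(gh_f))^5.2]^0.04
LQ²/(gh_f) = 1.352; L/(gh_f) = 5.701
Term 1 = ε^1.25·(…)^4.75 = 1.50×10^-5; Term 2 = ν·Q^9.4·(…)^5.2 = 2.47×10^-5
D = 0.66·(1.50×10^-5 + 2.47×10^-5)^0.04 = 0.4401 m = 440 mm
Check: V = 3.20 m/s, Re = 5.61×10^5, f = 0.01428, h_f = 31.2 m ≈ 32.9 m ✓

D ≈ 440 mm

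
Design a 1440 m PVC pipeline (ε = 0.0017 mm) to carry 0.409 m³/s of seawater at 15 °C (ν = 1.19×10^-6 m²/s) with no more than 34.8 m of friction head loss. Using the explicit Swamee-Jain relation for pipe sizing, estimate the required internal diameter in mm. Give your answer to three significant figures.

D ≈ 369 mm

Swamee-Jain (Type III): D = 0.66·[ε^1.25·(LQ²/(gh_f))^4.75 + ν·Q^9.4·(L/(gh_f))^5.2]^0.04
LQ²/(gh_f) = 0.7056; L/(gh_f) = 4.218
Term 1 = ε^1.25·(…)^4.75 = 1.17×10^-8; Term 2 = ν·Q^9.4·(…)^5.2 = 4.75×10^-7
D = 0.66·(1.17×10^-8 + 4.75×10^-7)^0.04 = 0.3690 m = 369 mm
Check: V = 3.82 m/s, Re = 1.19×10^6, f = 0.01141, h_f = 33.2 m ≈ 34.8 m ✓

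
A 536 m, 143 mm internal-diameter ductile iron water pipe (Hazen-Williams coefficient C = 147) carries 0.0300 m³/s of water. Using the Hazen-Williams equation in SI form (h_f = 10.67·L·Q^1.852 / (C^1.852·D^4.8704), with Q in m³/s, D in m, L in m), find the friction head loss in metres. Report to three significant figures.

h_f = 10.67·536·0.0300^1.852 / (147^1.852·0.143^4.8704) = 10.89 m

h_f ≈ 10.9 m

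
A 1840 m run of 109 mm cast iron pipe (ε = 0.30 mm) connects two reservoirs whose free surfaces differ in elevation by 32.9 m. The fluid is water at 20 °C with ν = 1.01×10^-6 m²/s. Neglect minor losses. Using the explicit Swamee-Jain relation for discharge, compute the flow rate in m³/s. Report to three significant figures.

Q ≈ 0.0112 m³/s

Swamee-Jain (Type II): Q = -0.965·√(gD⁵h_f/L)·ln[ε/(3.7D) + √(3.17ν²L/(gD³h_f))]
√(gD⁵h_f/L) = √(9.81·0.109⁵·32.9/1840) = 0.001643
ε/(3.7D) = 7.44×10^-4; √(3.17ν²L/(gD³h_f)) = 1.19×10^-4
Q = -0.965·0.001643·ln(8.632×10^-4) = 0.01118 m³/s
Check: V = 1.20 m/s, Re = 1.29×10^5, f = 0.02685, h_f = 33.2 m ≈ 32.9 m ✓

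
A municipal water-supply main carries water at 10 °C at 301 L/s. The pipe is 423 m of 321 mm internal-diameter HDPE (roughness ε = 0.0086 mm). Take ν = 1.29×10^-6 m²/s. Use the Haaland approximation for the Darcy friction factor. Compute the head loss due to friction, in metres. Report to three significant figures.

V = 4Q/(πD²) = 4·0.301/(π·0.321²) = 3.719 m/s
Re = VD/ν = 3.719·0.321/1.29×10^-6 = 9.26×10^5 → turbulent
ε/D = 0.0086/321 = 2.68×10^-5
Haaland: f = 0.01222
h_f = f(L/D)V²/(2g) = 0.01222·(423/0.321)·3.719²/(2·9.81) = 11.35 m

h_f ≈ 11.4 m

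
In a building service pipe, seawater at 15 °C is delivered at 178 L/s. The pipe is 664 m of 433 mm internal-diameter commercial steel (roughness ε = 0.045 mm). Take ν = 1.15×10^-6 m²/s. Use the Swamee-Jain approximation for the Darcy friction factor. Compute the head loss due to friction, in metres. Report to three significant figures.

V = 4Q/(πD²) = 4·0.178/(π·0.433²) = 1.209 m/s
Re = VD/ν = 1.209·0.433/1.15×10^-6 = 4.55×10^5 → turbulent
ε/D = 0.045/433 = 1.04×10^-4
Swamee-Jain: f = 0.01467
h_f = f(L/D)V²/(2g) = 0.01467·(664/0.433)·1.209²/(2·9.81) = 1.676 m

h_f ≈ 1.68 m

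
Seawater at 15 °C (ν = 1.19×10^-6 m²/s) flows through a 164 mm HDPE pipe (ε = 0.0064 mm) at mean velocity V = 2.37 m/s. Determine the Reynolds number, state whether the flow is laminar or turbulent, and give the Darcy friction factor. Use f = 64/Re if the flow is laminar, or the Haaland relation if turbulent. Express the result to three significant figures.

Re ≈ 3.27×10^5; turbulent; f ≈ 0.0145

Re = VD/ν = 2.370·0.164/1.19×10^-6 = 3.27×10^5
Re > 4000 → turbulent; ε/D = 3.90×10^-5
Haaland: f = 0.01447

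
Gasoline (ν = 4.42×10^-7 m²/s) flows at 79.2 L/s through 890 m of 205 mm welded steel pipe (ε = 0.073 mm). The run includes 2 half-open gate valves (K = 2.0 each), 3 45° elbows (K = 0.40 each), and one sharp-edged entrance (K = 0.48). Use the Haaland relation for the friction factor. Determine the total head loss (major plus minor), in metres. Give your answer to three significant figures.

H_L ≈ 22.1 m

V = 4Q/(πD²) = 2.400 m/s; V²/2g = 0.2935 m
Re = 1.11×10^6, ε/D = 3.56×10^-4 → f = 0.01604 (Haaland)
Major: h_f = f(L/D)·V²/2g = 0.01604·4341·0.2935 = 20.43 m
Minor: ΣK = 5.68; h_m = ΣK·V²/2g = 1.667 m
Total H_L = 20.43 + 1.667 = 22.10 m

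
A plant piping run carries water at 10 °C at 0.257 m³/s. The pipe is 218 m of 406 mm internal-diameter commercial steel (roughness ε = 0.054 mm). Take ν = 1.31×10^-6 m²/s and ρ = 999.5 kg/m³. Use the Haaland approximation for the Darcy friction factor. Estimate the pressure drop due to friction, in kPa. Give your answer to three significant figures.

V = 4Q/(πD²) = 4·0.257/(π·0.406²) = 1.985 m/s
Re = VD/ν = 1.985·0.406/1.31×10^-6 = 6.15×10^5 → turbulent
ε/D = 0.054/406 = 1.33×10^-4
Haaland: f = 0.01433
h_f = f(L/D)V²/(2g) = 0.01433·(218/0.406)·1.985²/(2·9.81) = 1.546 m
Δp = ρg·h_f = 999.5·9.81·1.546 = 15.16 kPa

Δp ≈ 15.2 kPa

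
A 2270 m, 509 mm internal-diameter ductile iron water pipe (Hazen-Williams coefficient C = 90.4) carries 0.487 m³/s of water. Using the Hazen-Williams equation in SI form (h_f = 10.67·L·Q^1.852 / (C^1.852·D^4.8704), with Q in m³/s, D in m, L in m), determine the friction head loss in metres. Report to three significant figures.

h_f = 10.67·2270·0.487^1.852 / (90.4^1.852·0.509^4.8704) = 40.84 m

h_f ≈ 40.8 m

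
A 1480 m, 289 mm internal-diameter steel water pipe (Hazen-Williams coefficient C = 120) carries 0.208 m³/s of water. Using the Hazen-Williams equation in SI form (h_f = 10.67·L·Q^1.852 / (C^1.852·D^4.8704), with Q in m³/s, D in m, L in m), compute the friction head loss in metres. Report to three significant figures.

h_f = 10.67·1480·0.208^1.852 / (120^1.852·0.289^4.8704) = 51.34 m

h_f ≈ 51.3 m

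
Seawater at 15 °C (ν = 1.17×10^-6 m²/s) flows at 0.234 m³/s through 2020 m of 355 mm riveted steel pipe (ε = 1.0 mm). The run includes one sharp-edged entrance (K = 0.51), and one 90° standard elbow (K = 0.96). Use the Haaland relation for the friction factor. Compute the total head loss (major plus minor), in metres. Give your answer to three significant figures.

V = 4Q/(πD²) = 2.364 m/s; V²/2g = 0.2849 m
Re = 7.17×10^5, ε/D = 0.00282 → f = 0.02594 (Haaland)
Major: h_f = f(L/D)·V²/2g = 0.02594·5690·0.2849 = 42.04 m
Minor: ΣK = 1.47; h_m = ΣK·V²/2g = 0.4188 m
Total H_L = 42.04 + 0.4188 = 42.46 m

H_L ≈ 42.5 m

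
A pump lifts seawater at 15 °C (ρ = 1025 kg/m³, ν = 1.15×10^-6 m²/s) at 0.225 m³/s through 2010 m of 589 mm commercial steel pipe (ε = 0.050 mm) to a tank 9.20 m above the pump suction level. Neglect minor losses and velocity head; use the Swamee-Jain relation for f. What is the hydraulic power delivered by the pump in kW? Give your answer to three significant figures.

P_hyd ≈ 24.7 kW

V = 4Q/(πD²) = 0.8258 m/s; Re = 4.23×10^5; ε/D = 8.49×10^-5; f = 0.01459
h_f = f(L/D)V²/2g = 1.730 m
Total head H = z + h_f = 9.20 + 1.730 = 10.93 m
P_hyd = ρgQH = 1025·9.81·0.225·10.93 = 24.73 kW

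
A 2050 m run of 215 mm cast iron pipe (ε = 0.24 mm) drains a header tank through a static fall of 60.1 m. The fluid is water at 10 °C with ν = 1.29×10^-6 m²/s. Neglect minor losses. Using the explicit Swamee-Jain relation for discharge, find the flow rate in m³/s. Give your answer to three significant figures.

Swamee-Jain (Type II): Q = -0.965·√(gD⁵h_f/L)·ln[ε/(3.7D) + √(3.17ν²L/(gD³h_f))]
√(gD⁵h_f/L) = √(9.81·0.215⁵·60.1/2050) = 0.01149
ε/(3.7D) = 3.02×10^-4; √(3.17ν²L/(gD³h_f)) = 4.30×10^-5
Q = -0.965·0.01149·ln(3.447×10^-4) = 0.08844 m³/s
Check: V = 2.44 m/s, Re = 4.06×10^5, f = 0.02098, h_f = 60.5 m ≈ 60.1 m ✓

Q ≈ 0.0884 m³/s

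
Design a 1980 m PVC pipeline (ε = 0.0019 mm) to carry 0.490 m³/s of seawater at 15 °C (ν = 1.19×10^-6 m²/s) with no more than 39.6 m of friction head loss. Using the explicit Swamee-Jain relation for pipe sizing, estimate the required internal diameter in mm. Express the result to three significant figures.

Swamee-Jain (Type III): D = 0.66·[ε^1.25·(LQ²/(gh_f))^4.75 + ν·Q^9.4·(L/(gh_f))^5.2]^0.04
LQ²/(gh_f) = 1.224; L/(gh_f) = 5.097
Term 1 = ε^1.25·(…)^4.75 = 1.84×10^-7; Term 2 = ν·Q^9.4·(…)^5.2 = 6.94×10^-6
D = 0.66·(1.84×10^-7 + 6.94×10^-6)^0.04 = 0.4108 m = 411 mm
Check: V = 3.70 m/s, Re = 1.28×10^6, f = 0.01128, h_f = 37.9 m ≈ 39.6 m ✓

D ≈ 411 mm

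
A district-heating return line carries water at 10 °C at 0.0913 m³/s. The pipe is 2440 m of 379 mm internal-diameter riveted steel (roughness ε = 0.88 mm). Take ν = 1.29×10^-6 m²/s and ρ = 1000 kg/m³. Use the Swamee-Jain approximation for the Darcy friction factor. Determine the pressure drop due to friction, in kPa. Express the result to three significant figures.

Δp ≈ 53.2 kPa

V = 4Q/(πD²) = 4·0.0913/(π·0.379²) = 0.8093 m/s
Re = VD/ν = 0.8093·0.379/1.29×10^-6 = 2.38×10^5 → turbulent
ε/D = 0.88/379 = 0.00232
Swamee-Jain: f = 0.02522
h_f = f(L/D)V²/(2g) = 0.02522·(2440/0.379)·0.8093²/(2·9.81) = 5.421 m
Δp = ρg·h_f = 1000·9.81·5.421 = 53.18 kPa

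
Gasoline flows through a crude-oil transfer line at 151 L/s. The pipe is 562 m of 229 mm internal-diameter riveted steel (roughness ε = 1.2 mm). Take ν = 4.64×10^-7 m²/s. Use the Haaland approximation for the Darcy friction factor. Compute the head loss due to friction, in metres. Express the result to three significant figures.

h_f ≈ 52.0 m

V = 4Q/(πD²) = 4·0.151/(π·0.229²) = 3.666 m/s
Re = VD/ν = 3.666·0.229/4.64×10^-7 = 1.81×10^6 → turbulent
ε/D = 1.2/229 = 0.00524
Haaland: f = 0.03091
h_f = f(L/D)V²/(2g) = 0.03091·(562/0.229)·3.666²/(2·9.81) = 51.97 m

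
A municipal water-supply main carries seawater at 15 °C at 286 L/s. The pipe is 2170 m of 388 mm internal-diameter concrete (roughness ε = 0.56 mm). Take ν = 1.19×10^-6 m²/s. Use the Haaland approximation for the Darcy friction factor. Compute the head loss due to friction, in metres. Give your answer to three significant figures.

h_f ≈ 36.4 m

V = 4Q/(πD²) = 4·0.286/(π·0.388²) = 2.419 m/s
Re = VD/ν = 2.419·0.388/1.19×10^-6 = 7.89×10^5 → turbulent
ε/D = 0.56/388 = 0.00144
Haaland: f = 0.02182
h_f = f(L/D)V²/(2g) = 0.02182·(2170/0.388)·2.419²/(2·9.81) = 36.39 m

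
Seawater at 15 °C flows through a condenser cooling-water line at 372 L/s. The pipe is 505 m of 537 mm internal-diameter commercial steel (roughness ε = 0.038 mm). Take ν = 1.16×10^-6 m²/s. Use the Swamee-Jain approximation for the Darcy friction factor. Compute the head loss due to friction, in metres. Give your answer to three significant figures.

h_f ≈ 1.74 m

V = 4Q/(πD²) = 4·0.372/(π·0.537²) = 1.642 m/s
Re = VD/ν = 1.642·0.537/1.16×10^-6 = 7.60×10^5 → turbulent
ε/D = 0.038/537 = 7.08×10^-5
Swamee-Jain: f = 0.01342
h_f = f(L/D)V²/(2g) = 0.01342·(505/0.537)·1.642²/(2·9.81) = 1.736 m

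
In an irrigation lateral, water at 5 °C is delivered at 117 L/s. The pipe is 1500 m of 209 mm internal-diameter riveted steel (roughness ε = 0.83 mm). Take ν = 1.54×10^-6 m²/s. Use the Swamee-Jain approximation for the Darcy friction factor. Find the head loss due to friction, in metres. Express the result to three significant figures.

V = 4Q/(πD²) = 4·0.117/(π·0.209²) = 3.410 m/s
Re = VD/ν = 3.410·0.209/1.54×10^-6 = 4.63×10^5 → turbulent
ε/D = 0.83/209 = 0.00397
Swamee-Jain: f = 0.02870
h_f = f(L/D)V²/(2g) = 0.02870·(1500/0.209)·3.410²/(2·9.81) = 122.1 m

h_f ≈ 122 m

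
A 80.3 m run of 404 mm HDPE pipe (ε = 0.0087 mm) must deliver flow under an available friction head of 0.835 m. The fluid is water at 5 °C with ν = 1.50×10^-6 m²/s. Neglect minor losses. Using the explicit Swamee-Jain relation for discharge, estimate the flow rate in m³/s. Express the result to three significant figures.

Q ≈ 0.325 m³/s

Swamee-Jain (Type II): Q = -0.965·√(gD⁵h_f/L)·ln[ε/(3.7D) + √(3.17ν²L/(gD³h_f))]
√(gD⁵h_f/L) = √(9.81·0.404⁵·0.835/80.3) = 0.03313
ε/(3.7D) = 5.82×10^-6; √(3.17ν²L/(gD³h_f)) = 3.26×10^-5
Q = -0.965·0.03313·ln(3.838×10^-5) = 0.3251 m³/s
Check: V = 2.54 m/s, Re = 6.83×10^5, f = 0.01280, h_f = 0.834 m ≈ 0.835 m ✓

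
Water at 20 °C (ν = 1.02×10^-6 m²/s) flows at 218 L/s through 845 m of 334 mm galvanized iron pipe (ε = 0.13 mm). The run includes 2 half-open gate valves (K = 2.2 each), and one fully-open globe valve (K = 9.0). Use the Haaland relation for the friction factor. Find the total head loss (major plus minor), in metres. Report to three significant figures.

H_L ≈ 17.4 m

V = 4Q/(πD²) = 2.488 m/s; V²/2g = 0.3155 m
Re = 8.15×10^5, ε/D = 3.89×10^-4 → f = 0.01647 (Haaland)
Major: h_f = f(L/D)·V²/2g = 0.01647·2530·0.3155 = 13.15 m
Minor: ΣK = 13.4; h_m = ΣK·V²/2g = 4.228 m
Total H_L = 13.15 + 4.228 = 17.38 m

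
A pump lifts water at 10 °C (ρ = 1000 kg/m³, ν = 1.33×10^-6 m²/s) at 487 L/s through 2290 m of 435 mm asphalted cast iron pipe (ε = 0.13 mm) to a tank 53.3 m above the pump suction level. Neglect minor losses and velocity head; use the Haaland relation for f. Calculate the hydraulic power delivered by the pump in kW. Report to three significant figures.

P_hyd ≈ 469 kW

V = 4Q/(πD²) = 3.277 m/s; Re = 1.07×10^6; ε/D = 2.99×10^-4; f = 0.01555
h_f = f(L/D)V²/2g = 44.81 m
Total head H = z + h_f = 53.3 + 44.81 = 98.11 m
P_hyd = ρgQH = 1000·9.81·0.487·98.11 = 468.7 kW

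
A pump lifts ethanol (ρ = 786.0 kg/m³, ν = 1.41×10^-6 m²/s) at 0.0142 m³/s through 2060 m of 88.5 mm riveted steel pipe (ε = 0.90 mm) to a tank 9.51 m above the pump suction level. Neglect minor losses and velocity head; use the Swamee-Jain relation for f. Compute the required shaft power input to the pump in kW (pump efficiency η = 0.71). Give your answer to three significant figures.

P_shaft ≈ 39.2 kW

V = 4Q/(πD²) = 2.308 m/s; Re = 1.45×10^5; ε/D = 0.0102; f = 0.03872
h_f = f(L/D)V²/2g = 244.8 m
Total head H = z + h_f = 9.51 + 244.8 = 254.3 m
P_hyd = ρgQH = 786.0·9.81·0.0142·254.3 = 27.85 kW
P_shaft = P_hyd/η = 27.85/0.71 = 39.22 kW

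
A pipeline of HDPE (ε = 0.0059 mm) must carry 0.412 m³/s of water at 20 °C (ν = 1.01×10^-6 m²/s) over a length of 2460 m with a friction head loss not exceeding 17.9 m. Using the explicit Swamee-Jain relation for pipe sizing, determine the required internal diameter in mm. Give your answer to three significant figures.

Swamee-Jain (Type III): D = 0.66·[ε^1.25·(LQ²/(gh_f))^4.75 + ν·Q^9.4·(L/(gh_f))^5.2]^0.04
LQ²/(gh_f) = 2.378; L/(gh_f) = 14.01
Term 1 = ε^1.25·(…)^4.75 = 1.78×10^-5; Term 2 = ν·Q^9.4·(…)^5.2 = 2.22×10^-4
D = 0.66·(1.78×10^-5 + 2.22×10^-4)^0.04 = 0.4728 m = 473 mm
Check: V = 2.35 m/s, Re = 1.10×10^6, f = 0.01175, h_f = 17.1 m ≈ 17.9 m ✓

D ≈ 473 mm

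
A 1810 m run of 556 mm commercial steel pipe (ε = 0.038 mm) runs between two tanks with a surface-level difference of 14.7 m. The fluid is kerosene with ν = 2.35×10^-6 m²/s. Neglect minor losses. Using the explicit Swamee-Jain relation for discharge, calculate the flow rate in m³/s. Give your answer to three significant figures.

Q ≈ 0.617 m³/s

Swamee-Jain (Type II): Q = -0.965·√(gD⁵h_f/L)·ln[ε/(3.7D) + √(3.17ν²L/(gD³h_f))]
√(gD⁵h_f/L) = √(9.81·0.556⁵·14.7/1810) = 0.06506
ε/(3.7D) = 1.85×10^-5; √(3.17ν²L/(gD³h_f)) = 3.58×10^-5
Q = -0.965·0.06506·ln(5.423×10^-5) = 0.6167 m³/s
Check: V = 2.54 m/s, Re = 6.01×10^5, f = 0.01376, h_f = 14.7 m ≈ 14.7 m ✓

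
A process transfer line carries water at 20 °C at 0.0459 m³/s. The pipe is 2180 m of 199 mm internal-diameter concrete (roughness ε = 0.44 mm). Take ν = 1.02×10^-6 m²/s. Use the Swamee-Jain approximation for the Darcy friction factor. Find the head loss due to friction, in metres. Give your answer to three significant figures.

h_f ≈ 30.1 m

V = 4Q/(πD²) = 4·0.0459/(π·0.199²) = 1.476 m/s
Re = VD/ν = 1.476·0.199/1.02×10^-6 = 2.88×10^5 → turbulent
ε/D = 0.44/199 = 0.00221
Swamee-Jain: f = 0.02479
h_f = f(L/D)V²/(2g) = 0.02479·(2180/0.199)·1.476²/(2·9.81) = 30.15 m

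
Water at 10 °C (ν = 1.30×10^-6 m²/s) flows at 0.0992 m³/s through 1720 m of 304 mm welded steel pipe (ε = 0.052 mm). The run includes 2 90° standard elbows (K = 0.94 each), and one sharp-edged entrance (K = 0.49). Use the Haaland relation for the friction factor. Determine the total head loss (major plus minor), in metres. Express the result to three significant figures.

V = 4Q/(πD²) = 1.367 m/s; V²/2g = 0.09520 m
Re = 3.20×10^5, ε/D = 1.71×10^-4 → f = 0.01572 (Haaland)
Major: h_f = f(L/D)·V²/2g = 0.01572·5658·0.09520 = 8.465 m
Minor: ΣK = 2.37; h_m = ΣK·V²/2g = 0.2256 m
Total H_L = 8.465 + 0.2256 = 8.691 m

H_L ≈ 8.69 m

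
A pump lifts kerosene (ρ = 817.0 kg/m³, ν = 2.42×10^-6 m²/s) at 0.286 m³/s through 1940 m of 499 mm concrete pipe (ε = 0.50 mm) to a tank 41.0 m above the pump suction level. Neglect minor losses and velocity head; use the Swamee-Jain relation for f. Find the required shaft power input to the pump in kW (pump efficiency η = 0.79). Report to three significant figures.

V = 4Q/(πD²) = 1.462 m/s; Re = 3.02×10^5; ε/D = 0.00100; f = 0.02075
h_f = f(L/D)V²/2g = 8.794 m
Total head H = z + h_f = 41.0 + 8.794 = 49.79 m
P_hyd = ρgQH = 817.0·9.81·0.286·49.79 = 114.1 kW
P_shaft = P_hyd/η = 114.1/0.79 = 144.5 kW

P_shaft ≈ 144 kW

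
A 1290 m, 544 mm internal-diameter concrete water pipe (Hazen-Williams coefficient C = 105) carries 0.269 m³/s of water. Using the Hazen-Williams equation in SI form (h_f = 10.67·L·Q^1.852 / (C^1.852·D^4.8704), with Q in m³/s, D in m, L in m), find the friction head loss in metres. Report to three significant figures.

h_f ≈ 4.24 m

h_f = 10.67·1290·0.269^1.852 / (105^1.852·0.544^4.8704) = 4.238 m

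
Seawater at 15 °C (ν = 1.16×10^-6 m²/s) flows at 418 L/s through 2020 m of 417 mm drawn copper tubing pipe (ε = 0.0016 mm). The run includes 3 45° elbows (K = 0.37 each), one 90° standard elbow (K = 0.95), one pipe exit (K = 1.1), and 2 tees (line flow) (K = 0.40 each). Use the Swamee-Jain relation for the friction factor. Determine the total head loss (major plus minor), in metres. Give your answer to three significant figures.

V = 4Q/(πD²) = 3.061 m/s; V²/2g = 0.4775 m
Re = 1.10×10^6, ε/D = 3.84×10^-6 → f = 0.01152 (Swamee-Jain)
Major: h_f = f(L/D)·V²/2g = 0.01152·4844·0.4775 = 26.66 m
Minor: ΣK = 3.96; h_m = ΣK·V²/2g = 1.891 m
Total H_L = 26.66 + 1.891 = 28.55 m

H_L ≈ 28.5 m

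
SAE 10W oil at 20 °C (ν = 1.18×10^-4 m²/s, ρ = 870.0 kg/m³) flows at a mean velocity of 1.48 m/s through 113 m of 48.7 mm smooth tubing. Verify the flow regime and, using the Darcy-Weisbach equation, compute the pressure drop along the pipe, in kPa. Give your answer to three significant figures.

Δp ≈ 232 kPa

Re = VD/ν = 1.48·0.04870/1.18×10^-4 = 611 → laminar (Re < 2300)
f = 64/Re = 0.1048
h_f = f(L/D)V²/(2g) = 0.1048·(113/0.04870)·1.48²/(2·9.81) = 27.14 m
Δp = ρg·h_f = 870.0·9.81·27.14 = 231.7 kPa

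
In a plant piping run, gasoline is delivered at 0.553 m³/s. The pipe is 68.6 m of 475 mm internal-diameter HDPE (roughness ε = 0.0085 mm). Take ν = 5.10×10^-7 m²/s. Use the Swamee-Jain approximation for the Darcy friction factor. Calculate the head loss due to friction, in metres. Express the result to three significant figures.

V = 4Q/(πD²) = 4·0.553/(π·0.475²) = 3.121 m/s
Re = VD/ν = 3.121·0.475/5.10×10^-7 = 2.91×10^6 → turbulent
ε/D = 0.0085/475 = 1.79×10^-5
Swamee-Jain: f = 0.01055
h_f = f(L/D)V²/(2g) = 0.01055·(68.6/0.475)·3.121²/(2·9.81) = 0.7566 m

h_f ≈ 0.757 m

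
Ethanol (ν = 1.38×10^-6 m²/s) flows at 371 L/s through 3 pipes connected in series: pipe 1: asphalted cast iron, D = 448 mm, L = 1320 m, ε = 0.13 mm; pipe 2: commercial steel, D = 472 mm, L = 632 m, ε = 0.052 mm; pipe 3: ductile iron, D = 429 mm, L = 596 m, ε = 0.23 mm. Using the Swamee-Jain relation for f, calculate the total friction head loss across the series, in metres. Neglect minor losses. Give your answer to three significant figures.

H ≈ 25.8 m

Pipe 1: V = 2.354 m/s, Re = 7.64×10^5, ε/D = 2.90×10^-4, f = 0.01587, h_1 = f(L/D)V²/2g = 13.21 m
Pipe 2: V = 2.120 m/s, Re = 7.25×10^5, ε/D = 1.10×10^-4, f = 0.01404, h_2 = f(L/D)V²/2g = 4.308 m
Pipe 3: V = 2.567 m/s, Re = 7.98×10^5, ε/D = 5.36×10^-4, f = 0.01766, h_3 = f(L/D)V²/2g = 8.239 m
Series → Q common, losses add: H = Σh = 25.75 m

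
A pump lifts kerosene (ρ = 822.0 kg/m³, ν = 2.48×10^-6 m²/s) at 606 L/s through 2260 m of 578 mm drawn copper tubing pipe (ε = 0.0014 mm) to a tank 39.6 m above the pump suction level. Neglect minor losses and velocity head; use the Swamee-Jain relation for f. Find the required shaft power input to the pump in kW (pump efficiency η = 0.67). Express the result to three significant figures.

P_shaft ≈ 389 kW

V = 4Q/(πD²) = 2.310 m/s; Re = 5.38×10^5; ε/D = 2.42×10^-6; f = 0.01296
h_f = f(L/D)V²/2g = 13.78 m
Total head H = z + h_f = 39.6 + 13.78 = 53.38 m
P_hyd = ρgQH = 822.0·9.81·0.606·53.38 = 260.8 kW
P_shaft = P_hyd/η = 260.8/0.67 = 389.3 kW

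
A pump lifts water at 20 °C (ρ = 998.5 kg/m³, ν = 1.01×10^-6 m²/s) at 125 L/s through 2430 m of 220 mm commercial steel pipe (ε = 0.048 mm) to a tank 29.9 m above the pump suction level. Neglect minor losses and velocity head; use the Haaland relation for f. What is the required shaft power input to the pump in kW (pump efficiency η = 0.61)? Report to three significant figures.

P_shaft ≈ 244 kW

V = 4Q/(πD²) = 3.288 m/s; Re = 7.16×10^5; ε/D = 2.18×10^-4; f = 0.01507
h_f = f(L/D)V²/2g = 91.75 m
Total head H = z + h_f = 29.9 + 91.75 = 121.6 m
P_hyd = ρgQH = 998.5·9.81·0.125·121.6 = 148.9 kW
P_shaft = P_hyd/η = 148.9/0.61 = 244.2 kW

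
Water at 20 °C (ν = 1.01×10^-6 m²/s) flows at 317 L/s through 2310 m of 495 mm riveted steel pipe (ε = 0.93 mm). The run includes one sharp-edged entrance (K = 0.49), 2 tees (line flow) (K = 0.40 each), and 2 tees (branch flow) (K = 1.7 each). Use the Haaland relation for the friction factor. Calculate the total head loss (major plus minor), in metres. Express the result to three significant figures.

H_L ≈ 15.7 m

V = 4Q/(πD²) = 1.647 m/s; V²/2g = 0.1383 m
Re = 8.07×10^5, ε/D = 0.00188 → f = 0.02329 (Haaland)
Major: h_f = f(L/D)·V²/2g = 0.02329·4667·0.1383 = 15.03 m
Minor: ΣK = 4.69; h_m = ΣK·V²/2g = 0.6486 m
Total H_L = 15.03 + 0.6486 = 15.68 m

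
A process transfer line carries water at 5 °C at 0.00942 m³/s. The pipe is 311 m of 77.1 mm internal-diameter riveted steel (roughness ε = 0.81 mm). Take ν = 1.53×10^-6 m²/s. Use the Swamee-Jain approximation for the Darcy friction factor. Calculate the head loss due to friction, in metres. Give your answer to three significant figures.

V = 4Q/(πD²) = 4·0.00942/(π·0.0771²) = 2.018 m/s
Re = VD/ν = 2.018·0.0771/1.53×10^-6 = 1.02×10^5 → turbulent
ε/D = 0.81/77.1 = 0.0105
Swamee-Jain: f = 0.03936
h_f = f(L/D)V²/(2g) = 0.03936·(311/0.0771)·2.018²/(2·9.81) = 32.94 m

h_f ≈ 32.9 m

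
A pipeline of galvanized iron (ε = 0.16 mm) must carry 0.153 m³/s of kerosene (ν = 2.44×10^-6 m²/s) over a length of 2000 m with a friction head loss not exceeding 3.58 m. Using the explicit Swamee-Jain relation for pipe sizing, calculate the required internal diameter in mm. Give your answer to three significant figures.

D ≈ 463 mm

Swamee-Jain (Type III): D = 0.66·[ε^1.25·(LQ²/(gh_f))^4.75 + ν·Q^9.4·(L/(gh_f))^5.2]^0.04
LQ²/(gh_f) = 1.333; L/(gh_f) = 56.95
Term 1 = ε^1.25·(…)^4.75 = 7.05×10^-5; Term 2 = ν·Q^9.4·(…)^5.2 = 7.11×10^-5
D = 0.66·(7.05×10^-5 + 7.11×10^-5)^0.04 = 0.4630 m = 463 mm
Check: V = 0.909 m/s, Re = 1.72×10^5, f = 0.01837, h_f = 3.34 m ≈ 3.58 m ✓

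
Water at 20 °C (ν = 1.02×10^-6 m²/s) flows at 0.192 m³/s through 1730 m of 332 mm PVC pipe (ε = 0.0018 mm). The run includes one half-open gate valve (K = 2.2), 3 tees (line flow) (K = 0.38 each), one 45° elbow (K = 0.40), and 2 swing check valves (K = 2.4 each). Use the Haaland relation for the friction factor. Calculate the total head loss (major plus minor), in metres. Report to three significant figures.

V = 4Q/(πD²) = 2.218 m/s; V²/2g = 0.2507 m
Re = 7.22×10^5, ε/D = 5.42×10^-6 → f = 0.01232 (Haaland)
Major: h_f = f(L/D)·V²/2g = 0.01232·5211·0.2507 = 16.10 m
Minor: ΣK = 8.54; h_m = ΣK·V²/2g = 2.141 m
Total H_L = 16.10 + 2.141 = 18.24 m

H_L ≈ 18.2 m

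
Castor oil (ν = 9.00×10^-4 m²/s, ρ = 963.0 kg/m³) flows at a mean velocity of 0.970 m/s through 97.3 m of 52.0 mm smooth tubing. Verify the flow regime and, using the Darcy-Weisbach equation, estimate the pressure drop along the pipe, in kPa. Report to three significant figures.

Δp ≈ 968 kPa

Re = VD/ν = 0.970·0.05200/9.00×10^-4 = 56.0 → laminar (Re < 2300)
f = 64/Re = 1.142
h_f = f(L/D)V²/(2g) = 1.142·(97.3/0.05200)·0.970²/(2·9.81) = 102.5 m
Δp = ρg·h_f = 963.0·9.81·102.5 = 968.0 kPa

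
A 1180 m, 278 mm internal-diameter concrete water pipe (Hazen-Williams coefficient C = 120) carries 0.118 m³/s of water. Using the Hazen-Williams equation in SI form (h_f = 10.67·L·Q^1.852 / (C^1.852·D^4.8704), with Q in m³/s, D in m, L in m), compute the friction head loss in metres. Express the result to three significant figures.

h_f = 10.67·1180·0.118^1.852 / (120^1.852·0.278^4.8704) = 17.31 m

h_f ≈ 17.3 m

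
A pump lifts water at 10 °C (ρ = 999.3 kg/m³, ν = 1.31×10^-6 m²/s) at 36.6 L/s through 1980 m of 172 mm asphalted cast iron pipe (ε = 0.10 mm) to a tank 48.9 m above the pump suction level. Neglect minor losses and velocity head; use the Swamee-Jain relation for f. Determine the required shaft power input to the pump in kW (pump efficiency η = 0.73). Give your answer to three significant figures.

V = 4Q/(πD²) = 1.575 m/s; Re = 2.07×10^5; ε/D = 5.81×10^-4; f = 0.01930
h_f = f(L/D)V²/2g = 28.09 m
Total head H = z + h_f = 48.9 + 28.09 = 76.99 m
P_hyd = ρgQH = 999.3·9.81·0.0366·76.99 = 27.62 kW
P_shaft = P_hyd/η = 27.62/0.73 = 37.84 kW

P_shaft ≈ 37.8 kW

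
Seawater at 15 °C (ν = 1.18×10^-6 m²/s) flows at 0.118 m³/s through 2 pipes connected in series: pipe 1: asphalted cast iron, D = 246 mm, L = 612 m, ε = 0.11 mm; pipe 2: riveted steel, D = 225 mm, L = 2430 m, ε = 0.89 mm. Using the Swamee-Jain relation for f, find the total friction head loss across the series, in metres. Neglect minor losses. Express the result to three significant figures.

Pipe 1: V = 2.483 m/s, Re = 5.18×10^5, ε/D = 4.47×10^-4, f = 0.01740, h_1 = f(L/D)V²/2g = 13.60 m
Pipe 2: V = 2.968 m/s, Re = 5.66×10^5, ε/D = 0.00396, f = 0.02862, h_2 = f(L/D)V²/2g = 138.7 m
Series → Q common, losses add: H = Σh = 152.3 m

H ≈ 152 m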